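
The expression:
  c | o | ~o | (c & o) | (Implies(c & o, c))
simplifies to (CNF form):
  True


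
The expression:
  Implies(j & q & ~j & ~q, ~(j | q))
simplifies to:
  True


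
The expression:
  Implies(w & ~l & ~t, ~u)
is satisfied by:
  {t: True, l: True, w: False, u: False}
  {t: True, w: False, u: False, l: False}
  {l: True, w: False, u: False, t: False}
  {l: False, w: False, u: False, t: False}
  {t: True, u: True, l: True, w: False}
  {t: True, u: True, l: False, w: False}
  {u: True, l: True, t: False, w: False}
  {u: True, t: False, w: False, l: False}
  {l: True, t: True, w: True, u: False}
  {t: True, w: True, l: False, u: False}
  {l: True, w: True, t: False, u: False}
  {w: True, t: False, u: False, l: False}
  {t: True, u: True, w: True, l: True}
  {t: True, u: True, w: True, l: False}
  {u: True, w: True, l: True, t: False}


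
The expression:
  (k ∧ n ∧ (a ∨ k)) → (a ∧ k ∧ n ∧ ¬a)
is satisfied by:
  {k: False, n: False}
  {n: True, k: False}
  {k: True, n: False}


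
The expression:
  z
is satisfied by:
  {z: True}


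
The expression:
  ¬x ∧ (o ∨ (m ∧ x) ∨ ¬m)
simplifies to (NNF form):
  ¬x ∧ (o ∨ ¬m)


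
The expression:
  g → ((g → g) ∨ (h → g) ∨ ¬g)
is always true.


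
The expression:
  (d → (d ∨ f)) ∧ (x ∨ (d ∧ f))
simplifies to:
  x ∨ (d ∧ f)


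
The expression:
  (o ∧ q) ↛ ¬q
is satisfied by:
  {o: True, q: True}


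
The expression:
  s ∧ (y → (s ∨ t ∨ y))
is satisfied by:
  {s: True}


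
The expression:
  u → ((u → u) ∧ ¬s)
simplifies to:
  ¬s ∨ ¬u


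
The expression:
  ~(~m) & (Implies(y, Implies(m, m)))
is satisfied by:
  {m: True}


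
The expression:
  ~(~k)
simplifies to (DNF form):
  k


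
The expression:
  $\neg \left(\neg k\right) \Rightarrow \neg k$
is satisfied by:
  {k: False}


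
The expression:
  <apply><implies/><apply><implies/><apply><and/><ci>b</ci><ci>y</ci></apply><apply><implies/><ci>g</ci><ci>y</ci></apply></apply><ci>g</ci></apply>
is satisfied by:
  {g: True}


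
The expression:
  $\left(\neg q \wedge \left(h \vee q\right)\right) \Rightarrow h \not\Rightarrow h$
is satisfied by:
  {q: True, h: False}
  {h: False, q: False}
  {h: True, q: True}


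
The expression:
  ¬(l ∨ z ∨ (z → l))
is never true.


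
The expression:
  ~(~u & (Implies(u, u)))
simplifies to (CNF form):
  u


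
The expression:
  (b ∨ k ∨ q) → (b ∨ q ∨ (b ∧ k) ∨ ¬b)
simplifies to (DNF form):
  True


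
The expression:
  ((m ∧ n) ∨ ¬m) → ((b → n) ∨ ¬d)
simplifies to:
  m ∨ n ∨ ¬b ∨ ¬d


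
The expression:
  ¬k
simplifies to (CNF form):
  ¬k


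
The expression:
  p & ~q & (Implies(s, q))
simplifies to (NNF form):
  p & ~q & ~s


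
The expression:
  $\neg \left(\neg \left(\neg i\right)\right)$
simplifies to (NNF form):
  $\neg i$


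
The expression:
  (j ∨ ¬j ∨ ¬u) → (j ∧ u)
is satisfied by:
  {j: True, u: True}


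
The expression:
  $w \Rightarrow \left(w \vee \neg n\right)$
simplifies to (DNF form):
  $\text{True}$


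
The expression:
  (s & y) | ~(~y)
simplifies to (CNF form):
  y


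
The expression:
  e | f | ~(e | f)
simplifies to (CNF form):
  True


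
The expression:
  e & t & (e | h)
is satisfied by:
  {t: True, e: True}


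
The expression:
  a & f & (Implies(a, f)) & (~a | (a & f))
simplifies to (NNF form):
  a & f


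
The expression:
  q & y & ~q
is never true.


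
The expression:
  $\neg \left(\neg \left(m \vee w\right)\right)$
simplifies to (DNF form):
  $m \vee w$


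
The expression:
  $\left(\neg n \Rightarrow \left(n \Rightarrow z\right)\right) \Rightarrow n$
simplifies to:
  $n$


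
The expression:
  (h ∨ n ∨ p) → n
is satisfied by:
  {n: True, h: False, p: False}
  {n: True, p: True, h: False}
  {n: True, h: True, p: False}
  {n: True, p: True, h: True}
  {p: False, h: False, n: False}


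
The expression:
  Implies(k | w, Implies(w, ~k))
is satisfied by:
  {w: False, k: False}
  {k: True, w: False}
  {w: True, k: False}


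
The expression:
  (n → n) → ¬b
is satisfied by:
  {b: False}


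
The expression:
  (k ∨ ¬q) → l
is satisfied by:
  {q: True, l: True, k: False}
  {l: True, k: False, q: False}
  {q: True, l: True, k: True}
  {l: True, k: True, q: False}
  {q: True, k: False, l: False}


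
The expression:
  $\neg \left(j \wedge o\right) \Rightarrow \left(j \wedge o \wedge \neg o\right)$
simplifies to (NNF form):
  $j \wedge o$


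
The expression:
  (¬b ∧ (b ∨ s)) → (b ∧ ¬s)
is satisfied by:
  {b: True, s: False}
  {s: False, b: False}
  {s: True, b: True}


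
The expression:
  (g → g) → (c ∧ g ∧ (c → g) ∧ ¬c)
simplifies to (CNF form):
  False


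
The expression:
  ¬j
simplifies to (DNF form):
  ¬j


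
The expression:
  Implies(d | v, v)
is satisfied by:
  {v: True, d: False}
  {d: False, v: False}
  {d: True, v: True}


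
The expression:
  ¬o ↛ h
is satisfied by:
  {h: True, o: False}
  {o: False, h: False}
  {o: True, h: True}


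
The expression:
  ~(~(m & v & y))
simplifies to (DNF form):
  m & v & y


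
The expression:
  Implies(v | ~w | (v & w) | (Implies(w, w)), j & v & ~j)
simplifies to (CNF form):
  False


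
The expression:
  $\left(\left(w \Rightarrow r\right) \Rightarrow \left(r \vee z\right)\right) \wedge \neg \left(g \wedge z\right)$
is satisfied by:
  {r: True, w: True, z: False, g: False}
  {r: True, z: False, g: False, w: False}
  {w: True, z: False, g: False, r: False}
  {r: True, g: True, w: True, z: False}
  {r: True, g: True, z: False, w: False}
  {g: True, w: True, z: False, r: False}
  {w: True, r: True, z: True, g: False}
  {r: True, z: True, g: False, w: False}
  {w: True, z: True, g: False, r: False}
  {z: True, w: False, g: False, r: False}


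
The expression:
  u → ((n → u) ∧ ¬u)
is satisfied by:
  {u: False}


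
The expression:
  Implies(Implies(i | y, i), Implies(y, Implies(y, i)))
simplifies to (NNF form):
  True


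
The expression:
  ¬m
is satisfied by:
  {m: False}


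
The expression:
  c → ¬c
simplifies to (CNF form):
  ¬c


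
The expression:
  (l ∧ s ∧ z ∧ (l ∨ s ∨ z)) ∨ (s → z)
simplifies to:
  z ∨ ¬s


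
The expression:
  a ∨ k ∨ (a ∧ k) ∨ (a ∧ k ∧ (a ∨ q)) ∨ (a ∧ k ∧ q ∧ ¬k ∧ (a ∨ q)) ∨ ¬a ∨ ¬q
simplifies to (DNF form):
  True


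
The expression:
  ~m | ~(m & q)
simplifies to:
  ~m | ~q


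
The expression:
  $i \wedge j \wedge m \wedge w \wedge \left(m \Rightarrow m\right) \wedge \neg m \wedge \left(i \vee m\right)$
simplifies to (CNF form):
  $\text{False}$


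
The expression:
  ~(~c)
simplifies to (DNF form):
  c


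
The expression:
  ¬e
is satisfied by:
  {e: False}


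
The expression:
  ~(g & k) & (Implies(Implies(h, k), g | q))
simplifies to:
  (g & ~k) | (h & ~k) | (q & ~g)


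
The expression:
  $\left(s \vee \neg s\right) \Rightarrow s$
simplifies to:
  $s$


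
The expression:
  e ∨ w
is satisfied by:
  {e: True, w: True}
  {e: True, w: False}
  {w: True, e: False}


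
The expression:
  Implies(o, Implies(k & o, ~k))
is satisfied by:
  {k: False, o: False}
  {o: True, k: False}
  {k: True, o: False}


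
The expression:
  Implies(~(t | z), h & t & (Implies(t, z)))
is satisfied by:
  {t: True, z: True}
  {t: True, z: False}
  {z: True, t: False}


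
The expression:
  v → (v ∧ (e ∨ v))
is always true.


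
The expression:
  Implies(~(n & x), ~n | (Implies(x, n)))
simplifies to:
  True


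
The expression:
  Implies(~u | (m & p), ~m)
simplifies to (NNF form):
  ~m | (u & ~p)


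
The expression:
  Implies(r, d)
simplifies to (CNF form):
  d | ~r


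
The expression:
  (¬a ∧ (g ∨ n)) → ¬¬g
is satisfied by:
  {a: True, g: True, n: False}
  {a: True, g: False, n: False}
  {g: True, a: False, n: False}
  {a: False, g: False, n: False}
  {a: True, n: True, g: True}
  {a: True, n: True, g: False}
  {n: True, g: True, a: False}


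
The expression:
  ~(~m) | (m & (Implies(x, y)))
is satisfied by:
  {m: True}


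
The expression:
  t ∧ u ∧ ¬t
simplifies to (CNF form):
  False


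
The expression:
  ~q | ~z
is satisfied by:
  {q: False, z: False}
  {z: True, q: False}
  {q: True, z: False}


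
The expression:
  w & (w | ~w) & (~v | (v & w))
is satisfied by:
  {w: True}


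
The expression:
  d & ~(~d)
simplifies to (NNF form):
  d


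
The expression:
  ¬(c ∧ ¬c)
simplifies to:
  True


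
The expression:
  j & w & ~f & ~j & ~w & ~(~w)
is never true.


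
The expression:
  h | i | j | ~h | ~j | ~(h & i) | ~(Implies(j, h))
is always true.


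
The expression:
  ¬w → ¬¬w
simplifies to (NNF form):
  w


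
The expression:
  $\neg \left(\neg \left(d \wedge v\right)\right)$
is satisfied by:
  {d: True, v: True}


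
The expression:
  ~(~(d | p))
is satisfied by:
  {d: True, p: True}
  {d: True, p: False}
  {p: True, d: False}


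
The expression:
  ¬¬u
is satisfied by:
  {u: True}


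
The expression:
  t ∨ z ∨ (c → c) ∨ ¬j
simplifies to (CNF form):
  True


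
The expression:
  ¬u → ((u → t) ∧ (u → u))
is always true.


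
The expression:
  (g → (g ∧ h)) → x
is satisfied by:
  {x: True, g: True, h: False}
  {x: True, g: False, h: False}
  {x: True, h: True, g: True}
  {x: True, h: True, g: False}
  {g: True, h: False, x: False}


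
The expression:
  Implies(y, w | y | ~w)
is always true.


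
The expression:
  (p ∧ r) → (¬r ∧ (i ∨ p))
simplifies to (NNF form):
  ¬p ∨ ¬r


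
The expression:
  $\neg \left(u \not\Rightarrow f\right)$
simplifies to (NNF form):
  $f \vee \neg u$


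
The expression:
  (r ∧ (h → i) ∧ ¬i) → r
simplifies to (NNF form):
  True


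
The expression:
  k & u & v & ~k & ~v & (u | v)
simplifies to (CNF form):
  False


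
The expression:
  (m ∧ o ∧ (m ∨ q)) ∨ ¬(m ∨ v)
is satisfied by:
  {o: True, v: False, m: False}
  {o: False, v: False, m: False}
  {m: True, o: True, v: False}
  {m: True, v: True, o: True}


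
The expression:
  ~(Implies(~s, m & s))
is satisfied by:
  {s: False}


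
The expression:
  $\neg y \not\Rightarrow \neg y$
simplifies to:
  $\text{False}$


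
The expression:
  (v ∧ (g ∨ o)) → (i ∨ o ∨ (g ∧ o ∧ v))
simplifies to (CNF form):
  i ∨ o ∨ ¬g ∨ ¬v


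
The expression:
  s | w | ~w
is always true.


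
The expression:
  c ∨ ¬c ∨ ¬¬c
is always true.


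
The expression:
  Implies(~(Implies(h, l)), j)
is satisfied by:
  {l: True, j: True, h: False}
  {l: True, j: False, h: False}
  {j: True, l: False, h: False}
  {l: False, j: False, h: False}
  {h: True, l: True, j: True}
  {h: True, l: True, j: False}
  {h: True, j: True, l: False}


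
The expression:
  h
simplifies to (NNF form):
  h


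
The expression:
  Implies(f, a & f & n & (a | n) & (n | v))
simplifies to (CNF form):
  (a | ~f) & (n | ~f)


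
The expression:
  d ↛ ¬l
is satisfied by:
  {d: True, l: True}


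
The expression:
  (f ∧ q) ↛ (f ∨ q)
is never true.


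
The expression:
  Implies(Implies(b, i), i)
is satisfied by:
  {i: True, b: True}
  {i: True, b: False}
  {b: True, i: False}


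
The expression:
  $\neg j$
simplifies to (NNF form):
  $\neg j$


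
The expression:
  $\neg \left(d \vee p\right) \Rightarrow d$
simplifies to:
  $d \vee p$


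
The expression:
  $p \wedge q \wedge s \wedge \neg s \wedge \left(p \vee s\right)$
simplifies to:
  $\text{False}$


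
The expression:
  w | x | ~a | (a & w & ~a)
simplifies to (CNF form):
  w | x | ~a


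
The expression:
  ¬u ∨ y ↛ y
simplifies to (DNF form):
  ¬u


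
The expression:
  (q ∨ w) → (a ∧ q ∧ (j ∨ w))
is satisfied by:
  {j: True, a: True, q: False, w: False}
  {j: True, a: False, q: False, w: False}
  {a: True, w: False, j: False, q: False}
  {w: False, a: False, j: False, q: False}
  {q: True, j: True, a: True, w: False}
  {q: True, w: True, j: True, a: True}
  {q: True, w: True, j: False, a: True}


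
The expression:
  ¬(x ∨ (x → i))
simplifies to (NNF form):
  False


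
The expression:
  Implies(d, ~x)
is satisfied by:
  {d: False, x: False}
  {x: True, d: False}
  {d: True, x: False}


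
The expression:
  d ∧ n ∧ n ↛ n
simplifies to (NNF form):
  False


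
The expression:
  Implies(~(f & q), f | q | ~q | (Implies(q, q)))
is always true.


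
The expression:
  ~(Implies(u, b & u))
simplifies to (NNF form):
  u & ~b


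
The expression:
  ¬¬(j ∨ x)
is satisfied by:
  {x: True, j: True}
  {x: True, j: False}
  {j: True, x: False}


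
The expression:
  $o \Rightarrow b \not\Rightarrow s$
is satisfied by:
  {b: True, o: False, s: False}
  {b: False, o: False, s: False}
  {s: True, b: True, o: False}
  {s: True, b: False, o: False}
  {o: True, b: True, s: False}


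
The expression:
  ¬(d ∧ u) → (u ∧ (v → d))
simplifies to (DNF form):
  (d ∧ u) ∨ (u ∧ ¬v)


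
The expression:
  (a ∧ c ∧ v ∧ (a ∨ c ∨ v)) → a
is always true.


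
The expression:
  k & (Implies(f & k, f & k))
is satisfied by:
  {k: True}


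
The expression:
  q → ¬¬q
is always true.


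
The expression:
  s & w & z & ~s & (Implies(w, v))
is never true.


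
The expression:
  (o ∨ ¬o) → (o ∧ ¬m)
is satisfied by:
  {o: True, m: False}


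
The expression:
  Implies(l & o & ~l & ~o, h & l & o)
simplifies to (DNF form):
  True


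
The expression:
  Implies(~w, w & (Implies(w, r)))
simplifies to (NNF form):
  w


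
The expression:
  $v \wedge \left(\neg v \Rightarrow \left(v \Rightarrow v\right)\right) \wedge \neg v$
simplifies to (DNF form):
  $\text{False}$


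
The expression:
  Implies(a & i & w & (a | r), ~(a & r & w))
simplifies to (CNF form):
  ~a | ~i | ~r | ~w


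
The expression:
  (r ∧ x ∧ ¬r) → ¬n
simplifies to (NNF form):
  True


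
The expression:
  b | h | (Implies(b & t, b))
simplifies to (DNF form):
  True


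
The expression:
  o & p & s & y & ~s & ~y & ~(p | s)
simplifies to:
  False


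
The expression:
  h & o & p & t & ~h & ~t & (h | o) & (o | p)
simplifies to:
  False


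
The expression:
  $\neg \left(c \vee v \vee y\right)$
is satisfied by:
  {v: False, y: False, c: False}


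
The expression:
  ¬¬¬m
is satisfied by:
  {m: False}


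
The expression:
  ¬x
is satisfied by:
  {x: False}


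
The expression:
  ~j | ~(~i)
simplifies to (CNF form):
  i | ~j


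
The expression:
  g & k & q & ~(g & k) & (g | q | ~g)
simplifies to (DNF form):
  False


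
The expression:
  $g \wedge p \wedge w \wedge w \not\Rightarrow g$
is never true.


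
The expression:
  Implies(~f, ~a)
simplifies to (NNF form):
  f | ~a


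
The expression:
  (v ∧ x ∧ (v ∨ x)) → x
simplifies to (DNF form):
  True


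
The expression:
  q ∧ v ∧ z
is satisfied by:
  {z: True, q: True, v: True}


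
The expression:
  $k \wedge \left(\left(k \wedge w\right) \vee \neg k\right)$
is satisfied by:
  {w: True, k: True}


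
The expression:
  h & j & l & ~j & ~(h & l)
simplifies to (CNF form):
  False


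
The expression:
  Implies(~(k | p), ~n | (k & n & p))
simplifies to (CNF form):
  k | p | ~n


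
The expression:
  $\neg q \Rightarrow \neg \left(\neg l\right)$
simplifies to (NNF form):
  $l \vee q$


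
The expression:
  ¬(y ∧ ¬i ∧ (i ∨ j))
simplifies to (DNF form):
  i ∨ ¬j ∨ ¬y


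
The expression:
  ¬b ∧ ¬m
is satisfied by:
  {b: False, m: False}


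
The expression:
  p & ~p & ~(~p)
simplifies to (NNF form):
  False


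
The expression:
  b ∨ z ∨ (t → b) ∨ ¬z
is always true.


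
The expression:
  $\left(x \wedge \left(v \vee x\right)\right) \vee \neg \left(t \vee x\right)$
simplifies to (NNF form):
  $x \vee \neg t$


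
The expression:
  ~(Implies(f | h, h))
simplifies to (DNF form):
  f & ~h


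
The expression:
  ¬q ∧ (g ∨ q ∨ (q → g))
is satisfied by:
  {q: False}


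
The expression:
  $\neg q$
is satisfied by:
  {q: False}


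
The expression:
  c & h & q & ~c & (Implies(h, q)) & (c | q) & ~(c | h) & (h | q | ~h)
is never true.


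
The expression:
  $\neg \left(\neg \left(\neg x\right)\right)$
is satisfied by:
  {x: False}


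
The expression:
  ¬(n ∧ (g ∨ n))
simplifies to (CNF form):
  ¬n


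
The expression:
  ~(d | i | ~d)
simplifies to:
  False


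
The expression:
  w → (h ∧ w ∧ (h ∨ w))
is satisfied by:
  {h: True, w: False}
  {w: False, h: False}
  {w: True, h: True}


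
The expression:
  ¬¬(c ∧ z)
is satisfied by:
  {c: True, z: True}


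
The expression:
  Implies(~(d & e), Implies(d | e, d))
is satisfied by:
  {d: True, e: False}
  {e: False, d: False}
  {e: True, d: True}


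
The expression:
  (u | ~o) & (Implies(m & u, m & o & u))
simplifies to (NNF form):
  (o & u) | (~m & ~o) | (~o & ~u)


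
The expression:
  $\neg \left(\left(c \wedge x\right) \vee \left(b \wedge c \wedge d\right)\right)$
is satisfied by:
  {d: False, x: False, c: False, b: False}
  {b: True, d: False, x: False, c: False}
  {d: True, b: False, x: False, c: False}
  {b: True, d: True, x: False, c: False}
  {x: True, b: False, d: False, c: False}
  {b: True, x: True, d: False, c: False}
  {x: True, d: True, b: False, c: False}
  {b: True, x: True, d: True, c: False}
  {c: True, b: False, d: False, x: False}
  {c: True, b: True, d: False, x: False}
  {c: True, d: True, b: False, x: False}


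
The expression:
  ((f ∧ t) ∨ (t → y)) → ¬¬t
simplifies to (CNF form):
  t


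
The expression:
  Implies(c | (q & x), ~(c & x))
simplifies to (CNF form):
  ~c | ~x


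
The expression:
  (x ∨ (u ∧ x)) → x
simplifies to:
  True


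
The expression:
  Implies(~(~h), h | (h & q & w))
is always true.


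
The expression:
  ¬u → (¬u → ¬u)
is always true.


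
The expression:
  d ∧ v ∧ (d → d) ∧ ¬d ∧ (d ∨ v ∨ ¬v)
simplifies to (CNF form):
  False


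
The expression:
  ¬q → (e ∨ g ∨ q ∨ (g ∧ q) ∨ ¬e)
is always true.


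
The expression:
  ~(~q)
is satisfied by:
  {q: True}


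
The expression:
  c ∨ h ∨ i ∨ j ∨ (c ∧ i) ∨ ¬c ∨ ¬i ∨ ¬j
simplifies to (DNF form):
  True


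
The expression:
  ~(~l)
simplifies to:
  l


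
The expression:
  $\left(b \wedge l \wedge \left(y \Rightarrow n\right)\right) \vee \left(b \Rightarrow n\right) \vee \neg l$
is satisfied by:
  {n: True, l: False, y: False, b: False}
  {n: False, l: False, y: False, b: False}
  {n: True, b: True, l: False, y: False}
  {b: True, n: False, l: False, y: False}
  {n: True, y: True, b: False, l: False}
  {y: True, b: False, l: False, n: False}
  {n: True, b: True, y: True, l: False}
  {b: True, y: True, n: False, l: False}
  {n: True, l: True, b: False, y: False}
  {l: True, b: False, y: False, n: False}
  {n: True, b: True, l: True, y: False}
  {b: True, l: True, n: False, y: False}
  {n: True, y: True, l: True, b: False}
  {y: True, l: True, b: False, n: False}
  {n: True, b: True, y: True, l: True}


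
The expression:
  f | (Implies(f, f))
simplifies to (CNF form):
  True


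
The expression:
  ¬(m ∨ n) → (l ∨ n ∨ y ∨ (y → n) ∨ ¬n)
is always true.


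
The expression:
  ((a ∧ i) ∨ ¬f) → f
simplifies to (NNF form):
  f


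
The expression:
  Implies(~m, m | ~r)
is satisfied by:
  {m: True, r: False}
  {r: False, m: False}
  {r: True, m: True}


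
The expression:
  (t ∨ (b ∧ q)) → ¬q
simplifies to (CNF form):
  (¬b ∨ ¬q) ∧ (¬q ∨ ¬t)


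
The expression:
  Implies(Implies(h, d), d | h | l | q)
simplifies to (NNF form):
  d | h | l | q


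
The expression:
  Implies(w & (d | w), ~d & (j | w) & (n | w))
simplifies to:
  ~d | ~w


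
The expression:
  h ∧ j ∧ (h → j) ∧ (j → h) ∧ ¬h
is never true.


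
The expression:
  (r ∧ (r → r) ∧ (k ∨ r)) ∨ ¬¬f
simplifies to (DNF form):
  f ∨ r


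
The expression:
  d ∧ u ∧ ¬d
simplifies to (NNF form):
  False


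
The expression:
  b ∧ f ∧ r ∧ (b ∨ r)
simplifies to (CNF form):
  b ∧ f ∧ r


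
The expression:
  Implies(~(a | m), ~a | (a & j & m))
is always true.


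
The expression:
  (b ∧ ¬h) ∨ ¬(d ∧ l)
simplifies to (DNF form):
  (b ∧ ¬h) ∨ ¬d ∨ ¬l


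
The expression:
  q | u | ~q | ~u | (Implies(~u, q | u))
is always true.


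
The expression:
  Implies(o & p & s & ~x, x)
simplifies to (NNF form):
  x | ~o | ~p | ~s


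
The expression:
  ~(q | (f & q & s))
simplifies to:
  ~q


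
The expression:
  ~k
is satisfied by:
  {k: False}


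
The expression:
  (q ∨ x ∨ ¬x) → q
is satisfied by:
  {q: True}


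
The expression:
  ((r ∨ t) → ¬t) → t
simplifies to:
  t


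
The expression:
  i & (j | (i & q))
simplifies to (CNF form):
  i & (j | q)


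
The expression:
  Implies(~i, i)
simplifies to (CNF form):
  i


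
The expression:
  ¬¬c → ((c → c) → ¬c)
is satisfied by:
  {c: False}


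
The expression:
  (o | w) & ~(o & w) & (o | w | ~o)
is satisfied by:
  {o: True, w: False}
  {w: True, o: False}


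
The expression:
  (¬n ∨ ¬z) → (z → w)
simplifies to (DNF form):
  n ∨ w ∨ ¬z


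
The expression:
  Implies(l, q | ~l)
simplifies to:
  q | ~l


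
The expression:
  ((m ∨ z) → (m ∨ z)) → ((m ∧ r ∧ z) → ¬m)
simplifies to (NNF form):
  ¬m ∨ ¬r ∨ ¬z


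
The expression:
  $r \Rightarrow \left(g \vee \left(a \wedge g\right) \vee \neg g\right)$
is always true.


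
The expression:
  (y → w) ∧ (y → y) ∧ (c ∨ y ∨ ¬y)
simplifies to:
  w ∨ ¬y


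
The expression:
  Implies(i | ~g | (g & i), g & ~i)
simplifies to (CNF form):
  g & ~i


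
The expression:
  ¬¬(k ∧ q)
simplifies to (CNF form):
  k ∧ q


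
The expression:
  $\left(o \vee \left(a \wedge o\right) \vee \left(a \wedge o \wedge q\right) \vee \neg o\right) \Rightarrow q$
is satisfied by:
  {q: True}


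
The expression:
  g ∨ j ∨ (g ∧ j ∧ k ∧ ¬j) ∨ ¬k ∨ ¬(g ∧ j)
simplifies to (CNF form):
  True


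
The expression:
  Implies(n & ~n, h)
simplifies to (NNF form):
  True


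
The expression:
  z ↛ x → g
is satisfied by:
  {x: True, g: True, z: False}
  {x: True, g: False, z: False}
  {g: True, x: False, z: False}
  {x: False, g: False, z: False}
  {x: True, z: True, g: True}
  {x: True, z: True, g: False}
  {z: True, g: True, x: False}


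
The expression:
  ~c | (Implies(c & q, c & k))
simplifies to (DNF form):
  k | ~c | ~q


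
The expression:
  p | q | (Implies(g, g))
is always true.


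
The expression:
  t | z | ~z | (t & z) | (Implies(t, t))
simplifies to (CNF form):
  True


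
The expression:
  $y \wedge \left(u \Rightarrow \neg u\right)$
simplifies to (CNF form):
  $y \wedge \neg u$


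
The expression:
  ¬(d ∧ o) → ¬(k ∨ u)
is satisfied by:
  {o: True, d: True, k: False, u: False}
  {o: True, k: False, d: False, u: False}
  {d: True, o: False, k: False, u: False}
  {o: False, k: False, d: False, u: False}
  {o: True, u: True, d: True, k: False}
  {o: True, k: True, d: True, u: False}
  {u: True, o: True, k: True, d: True}


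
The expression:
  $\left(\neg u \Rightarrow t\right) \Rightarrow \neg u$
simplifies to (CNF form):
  $\neg u$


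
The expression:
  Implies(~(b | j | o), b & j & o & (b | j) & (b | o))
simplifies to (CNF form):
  b | j | o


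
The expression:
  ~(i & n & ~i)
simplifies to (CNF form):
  True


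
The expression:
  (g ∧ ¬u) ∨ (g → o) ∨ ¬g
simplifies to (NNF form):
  o ∨ ¬g ∨ ¬u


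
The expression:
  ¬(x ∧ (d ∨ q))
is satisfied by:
  {d: False, x: False, q: False}
  {q: True, d: False, x: False}
  {d: True, q: False, x: False}
  {q: True, d: True, x: False}
  {x: True, q: False, d: False}


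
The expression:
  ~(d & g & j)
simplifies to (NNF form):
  ~d | ~g | ~j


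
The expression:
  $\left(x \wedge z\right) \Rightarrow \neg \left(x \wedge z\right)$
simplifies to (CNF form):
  $\neg x \vee \neg z$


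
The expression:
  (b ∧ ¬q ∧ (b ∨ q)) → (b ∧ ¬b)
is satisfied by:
  {q: True, b: False}
  {b: False, q: False}
  {b: True, q: True}


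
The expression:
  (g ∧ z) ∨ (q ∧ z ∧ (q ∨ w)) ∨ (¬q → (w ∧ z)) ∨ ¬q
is always true.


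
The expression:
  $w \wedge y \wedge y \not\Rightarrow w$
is never true.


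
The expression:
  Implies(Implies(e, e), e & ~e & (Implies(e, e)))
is never true.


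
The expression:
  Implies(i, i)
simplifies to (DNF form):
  True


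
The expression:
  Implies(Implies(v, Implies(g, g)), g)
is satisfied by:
  {g: True}


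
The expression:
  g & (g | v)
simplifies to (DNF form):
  g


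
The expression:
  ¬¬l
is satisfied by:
  {l: True}


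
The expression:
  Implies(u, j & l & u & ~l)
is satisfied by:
  {u: False}


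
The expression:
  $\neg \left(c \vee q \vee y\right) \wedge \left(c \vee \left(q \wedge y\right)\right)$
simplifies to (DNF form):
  $\text{False}$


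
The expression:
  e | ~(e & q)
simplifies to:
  True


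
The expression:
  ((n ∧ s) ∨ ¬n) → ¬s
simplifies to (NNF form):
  ¬s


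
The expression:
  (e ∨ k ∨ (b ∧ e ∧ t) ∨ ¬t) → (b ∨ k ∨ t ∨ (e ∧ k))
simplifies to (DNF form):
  b ∨ k ∨ t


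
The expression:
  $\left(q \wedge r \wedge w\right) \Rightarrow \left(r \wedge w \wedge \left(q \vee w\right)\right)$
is always true.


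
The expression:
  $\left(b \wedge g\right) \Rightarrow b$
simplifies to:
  $\text{True}$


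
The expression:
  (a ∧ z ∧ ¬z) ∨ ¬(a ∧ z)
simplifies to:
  ¬a ∨ ¬z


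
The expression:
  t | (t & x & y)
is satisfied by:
  {t: True}


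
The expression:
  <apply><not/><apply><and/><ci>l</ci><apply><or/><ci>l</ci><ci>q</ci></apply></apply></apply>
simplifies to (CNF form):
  <apply><not/><ci>l</ci></apply>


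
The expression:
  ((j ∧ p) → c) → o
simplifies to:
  o ∨ (j ∧ p ∧ ¬c)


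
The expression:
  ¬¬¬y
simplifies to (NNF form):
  ¬y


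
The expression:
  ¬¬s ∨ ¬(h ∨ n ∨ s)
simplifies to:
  s ∨ (¬h ∧ ¬n)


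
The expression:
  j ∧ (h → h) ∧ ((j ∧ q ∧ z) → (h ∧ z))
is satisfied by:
  {j: True, h: True, q: False, z: False}
  {j: True, h: False, q: False, z: False}
  {j: True, z: True, h: True, q: False}
  {j: True, z: True, h: False, q: False}
  {j: True, q: True, h: True, z: False}
  {j: True, q: True, h: False, z: False}
  {j: True, q: True, z: True, h: True}


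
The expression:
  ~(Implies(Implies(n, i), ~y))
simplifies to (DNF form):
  (i & y) | (y & ~n)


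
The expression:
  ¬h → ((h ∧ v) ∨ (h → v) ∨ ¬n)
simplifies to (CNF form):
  True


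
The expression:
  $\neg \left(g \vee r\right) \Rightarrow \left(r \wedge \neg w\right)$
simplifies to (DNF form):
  $g \vee r$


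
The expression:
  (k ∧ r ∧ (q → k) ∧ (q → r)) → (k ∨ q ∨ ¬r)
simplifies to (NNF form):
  True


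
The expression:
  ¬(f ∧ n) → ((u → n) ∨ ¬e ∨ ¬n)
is always true.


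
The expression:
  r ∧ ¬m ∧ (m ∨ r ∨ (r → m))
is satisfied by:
  {r: True, m: False}


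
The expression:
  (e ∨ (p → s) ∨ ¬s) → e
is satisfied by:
  {e: True}


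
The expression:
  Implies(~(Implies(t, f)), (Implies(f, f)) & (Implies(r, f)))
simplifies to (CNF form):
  f | ~r | ~t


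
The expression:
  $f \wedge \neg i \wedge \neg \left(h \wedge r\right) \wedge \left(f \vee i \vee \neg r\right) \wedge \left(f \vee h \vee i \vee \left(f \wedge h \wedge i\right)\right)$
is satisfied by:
  {f: True, h: False, r: False, i: False}
  {f: True, r: True, h: False, i: False}
  {f: True, h: True, r: False, i: False}


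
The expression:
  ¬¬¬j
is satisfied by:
  {j: False}


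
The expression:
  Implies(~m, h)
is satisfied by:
  {m: True, h: True}
  {m: True, h: False}
  {h: True, m: False}


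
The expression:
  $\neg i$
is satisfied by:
  {i: False}


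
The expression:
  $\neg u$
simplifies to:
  $\neg u$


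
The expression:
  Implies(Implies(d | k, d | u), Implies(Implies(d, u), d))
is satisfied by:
  {d: True, k: True, u: False}
  {d: True, u: False, k: False}
  {d: True, k: True, u: True}
  {d: True, u: True, k: False}
  {k: True, u: False, d: False}


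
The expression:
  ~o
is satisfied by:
  {o: False}


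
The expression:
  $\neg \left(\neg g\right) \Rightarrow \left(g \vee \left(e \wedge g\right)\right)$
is always true.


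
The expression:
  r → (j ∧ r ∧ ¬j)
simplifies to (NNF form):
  ¬r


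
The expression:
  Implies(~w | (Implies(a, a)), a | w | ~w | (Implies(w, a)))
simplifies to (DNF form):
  True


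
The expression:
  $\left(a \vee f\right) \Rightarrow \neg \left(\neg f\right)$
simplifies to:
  $f \vee \neg a$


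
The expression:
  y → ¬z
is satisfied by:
  {z: False, y: False}
  {y: True, z: False}
  {z: True, y: False}


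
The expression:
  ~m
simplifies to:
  ~m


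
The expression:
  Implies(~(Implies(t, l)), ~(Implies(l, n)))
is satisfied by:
  {l: True, t: False}
  {t: False, l: False}
  {t: True, l: True}


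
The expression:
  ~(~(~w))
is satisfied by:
  {w: False}


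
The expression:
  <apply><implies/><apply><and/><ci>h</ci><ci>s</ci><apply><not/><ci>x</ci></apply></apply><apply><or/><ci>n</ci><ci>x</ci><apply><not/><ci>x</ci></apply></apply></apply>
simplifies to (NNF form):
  <true/>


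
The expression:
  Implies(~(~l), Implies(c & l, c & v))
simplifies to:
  v | ~c | ~l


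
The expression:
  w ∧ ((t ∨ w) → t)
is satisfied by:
  {t: True, w: True}


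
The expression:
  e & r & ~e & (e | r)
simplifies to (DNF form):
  False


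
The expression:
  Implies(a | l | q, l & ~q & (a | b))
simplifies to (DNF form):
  (a & l & ~q) | (b & l & ~q) | (a & ~a & ~q) | (b & ~a & ~q) | (l & ~l & ~q) | (~a & ~l & ~q)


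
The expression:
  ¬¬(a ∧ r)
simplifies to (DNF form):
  a ∧ r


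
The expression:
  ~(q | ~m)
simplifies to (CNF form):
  m & ~q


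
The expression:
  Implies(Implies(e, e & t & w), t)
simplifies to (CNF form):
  e | t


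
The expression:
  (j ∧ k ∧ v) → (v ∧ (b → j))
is always true.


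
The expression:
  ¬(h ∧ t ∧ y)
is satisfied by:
  {h: False, t: False, y: False}
  {y: True, h: False, t: False}
  {t: True, h: False, y: False}
  {y: True, t: True, h: False}
  {h: True, y: False, t: False}
  {y: True, h: True, t: False}
  {t: True, h: True, y: False}


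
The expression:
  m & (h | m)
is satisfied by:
  {m: True}


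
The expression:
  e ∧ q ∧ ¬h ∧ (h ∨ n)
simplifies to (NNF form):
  e ∧ n ∧ q ∧ ¬h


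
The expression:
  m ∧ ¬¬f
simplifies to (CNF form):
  f ∧ m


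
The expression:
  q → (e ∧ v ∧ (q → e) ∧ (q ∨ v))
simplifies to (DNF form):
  (e ∧ v) ∨ ¬q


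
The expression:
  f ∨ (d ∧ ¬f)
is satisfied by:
  {d: True, f: True}
  {d: True, f: False}
  {f: True, d: False}


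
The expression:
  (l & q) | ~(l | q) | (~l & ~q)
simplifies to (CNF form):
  (l | ~l) & (l | ~q) & (q | ~l) & (q | ~q)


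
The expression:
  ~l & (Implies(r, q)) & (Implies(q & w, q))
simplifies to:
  ~l & (q | ~r)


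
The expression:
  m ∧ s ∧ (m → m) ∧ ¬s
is never true.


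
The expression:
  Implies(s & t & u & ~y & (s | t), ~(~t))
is always true.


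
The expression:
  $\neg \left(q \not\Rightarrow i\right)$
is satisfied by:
  {i: True, q: False}
  {q: False, i: False}
  {q: True, i: True}


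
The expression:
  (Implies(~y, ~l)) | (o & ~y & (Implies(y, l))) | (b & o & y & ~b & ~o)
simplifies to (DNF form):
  o | y | ~l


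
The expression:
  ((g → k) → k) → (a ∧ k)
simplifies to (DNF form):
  (a ∧ k) ∨ (¬g ∧ ¬k)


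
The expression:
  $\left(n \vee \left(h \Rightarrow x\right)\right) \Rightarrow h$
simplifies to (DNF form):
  $h$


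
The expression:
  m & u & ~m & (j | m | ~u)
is never true.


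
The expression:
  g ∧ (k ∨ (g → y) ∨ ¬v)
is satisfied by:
  {g: True, y: True, k: True, v: False}
  {g: True, y: True, v: False, k: False}
  {g: True, k: True, v: False, y: False}
  {g: True, v: False, k: False, y: False}
  {g: True, y: True, v: True, k: True}
  {g: True, y: True, v: True, k: False}
  {g: True, v: True, k: True, y: False}


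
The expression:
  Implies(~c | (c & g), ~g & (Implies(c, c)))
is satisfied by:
  {g: False}


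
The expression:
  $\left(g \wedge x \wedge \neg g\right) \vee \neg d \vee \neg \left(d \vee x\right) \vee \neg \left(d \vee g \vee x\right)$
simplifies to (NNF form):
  $\neg d$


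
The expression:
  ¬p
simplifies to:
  ¬p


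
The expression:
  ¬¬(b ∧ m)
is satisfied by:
  {m: True, b: True}


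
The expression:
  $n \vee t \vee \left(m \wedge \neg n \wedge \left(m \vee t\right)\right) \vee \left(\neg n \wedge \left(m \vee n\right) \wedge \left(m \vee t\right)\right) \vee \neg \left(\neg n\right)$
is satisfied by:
  {n: True, t: True, m: True}
  {n: True, t: True, m: False}
  {n: True, m: True, t: False}
  {n: True, m: False, t: False}
  {t: True, m: True, n: False}
  {t: True, m: False, n: False}
  {m: True, t: False, n: False}


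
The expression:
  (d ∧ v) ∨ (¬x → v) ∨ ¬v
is always true.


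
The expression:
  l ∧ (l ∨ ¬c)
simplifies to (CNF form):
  l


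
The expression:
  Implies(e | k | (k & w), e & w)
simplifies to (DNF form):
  (e & w) | (~e & ~k)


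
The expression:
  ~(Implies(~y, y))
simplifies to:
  ~y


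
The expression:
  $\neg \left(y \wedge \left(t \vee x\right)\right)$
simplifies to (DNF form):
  $\left(\neg t \wedge \neg x\right) \vee \neg y$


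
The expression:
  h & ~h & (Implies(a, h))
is never true.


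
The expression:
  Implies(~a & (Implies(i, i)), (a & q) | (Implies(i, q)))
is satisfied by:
  {a: True, q: True, i: False}
  {a: True, q: False, i: False}
  {q: True, a: False, i: False}
  {a: False, q: False, i: False}
  {a: True, i: True, q: True}
  {a: True, i: True, q: False}
  {i: True, q: True, a: False}


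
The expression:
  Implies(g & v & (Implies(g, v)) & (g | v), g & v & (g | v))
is always true.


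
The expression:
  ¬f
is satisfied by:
  {f: False}


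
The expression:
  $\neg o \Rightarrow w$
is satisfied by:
  {o: True, w: True}
  {o: True, w: False}
  {w: True, o: False}


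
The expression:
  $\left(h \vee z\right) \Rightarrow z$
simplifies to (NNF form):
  $z \vee \neg h$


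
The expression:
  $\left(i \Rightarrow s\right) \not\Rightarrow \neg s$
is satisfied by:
  {s: True}


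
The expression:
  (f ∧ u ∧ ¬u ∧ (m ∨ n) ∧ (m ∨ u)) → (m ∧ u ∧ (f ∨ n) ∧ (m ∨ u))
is always true.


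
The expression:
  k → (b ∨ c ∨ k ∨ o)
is always true.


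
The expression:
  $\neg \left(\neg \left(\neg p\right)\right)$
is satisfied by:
  {p: False}


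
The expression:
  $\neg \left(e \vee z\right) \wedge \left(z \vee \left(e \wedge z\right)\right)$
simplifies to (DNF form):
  $\text{False}$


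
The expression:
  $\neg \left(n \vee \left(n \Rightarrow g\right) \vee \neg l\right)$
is never true.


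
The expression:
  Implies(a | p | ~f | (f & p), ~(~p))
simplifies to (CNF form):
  (f | p) & (p | ~a)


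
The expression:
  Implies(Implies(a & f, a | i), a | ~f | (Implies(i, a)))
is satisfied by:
  {a: True, i: False, f: False}
  {i: False, f: False, a: False}
  {f: True, a: True, i: False}
  {f: True, i: False, a: False}
  {a: True, i: True, f: False}
  {i: True, a: False, f: False}
  {f: True, i: True, a: True}


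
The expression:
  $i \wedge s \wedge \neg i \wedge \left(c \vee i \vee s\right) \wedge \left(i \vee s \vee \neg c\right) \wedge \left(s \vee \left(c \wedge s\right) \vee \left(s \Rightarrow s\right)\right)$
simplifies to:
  $\text{False}$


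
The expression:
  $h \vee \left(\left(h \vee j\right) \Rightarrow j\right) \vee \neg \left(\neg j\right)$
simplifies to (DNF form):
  $\text{True}$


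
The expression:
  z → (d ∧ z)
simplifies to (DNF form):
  d ∨ ¬z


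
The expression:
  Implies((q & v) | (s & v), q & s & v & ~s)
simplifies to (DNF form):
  ~v | (~q & ~s)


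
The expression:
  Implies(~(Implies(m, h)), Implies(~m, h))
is always true.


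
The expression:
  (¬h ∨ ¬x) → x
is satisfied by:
  {x: True}


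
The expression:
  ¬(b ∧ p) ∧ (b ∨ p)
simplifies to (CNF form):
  (b ∨ p) ∧ (b ∨ ¬b) ∧ (p ∨ ¬p) ∧ (¬b ∨ ¬p)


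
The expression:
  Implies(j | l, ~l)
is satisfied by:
  {l: False}


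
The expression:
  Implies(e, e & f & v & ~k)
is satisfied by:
  {f: True, v: True, e: False, k: False}
  {f: True, v: False, e: False, k: False}
  {v: True, k: False, f: False, e: False}
  {k: False, v: False, f: False, e: False}
  {k: True, f: True, v: True, e: False}
  {k: True, f: True, v: False, e: False}
  {k: True, v: True, f: False, e: False}
  {k: True, v: False, f: False, e: False}
  {e: True, f: True, v: True, k: False}


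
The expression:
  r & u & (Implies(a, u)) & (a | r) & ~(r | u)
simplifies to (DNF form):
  False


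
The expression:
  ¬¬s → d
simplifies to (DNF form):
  d ∨ ¬s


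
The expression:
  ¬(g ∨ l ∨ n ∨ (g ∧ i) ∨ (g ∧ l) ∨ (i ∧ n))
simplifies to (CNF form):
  ¬g ∧ ¬l ∧ ¬n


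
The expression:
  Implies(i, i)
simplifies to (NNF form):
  True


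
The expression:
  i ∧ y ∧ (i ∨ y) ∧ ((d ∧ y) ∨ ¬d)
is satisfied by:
  {i: True, y: True}


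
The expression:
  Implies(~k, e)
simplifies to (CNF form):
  e | k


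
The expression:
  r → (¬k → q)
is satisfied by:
  {k: True, q: True, r: False}
  {k: True, q: False, r: False}
  {q: True, k: False, r: False}
  {k: False, q: False, r: False}
  {r: True, k: True, q: True}
  {r: True, k: True, q: False}
  {r: True, q: True, k: False}
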